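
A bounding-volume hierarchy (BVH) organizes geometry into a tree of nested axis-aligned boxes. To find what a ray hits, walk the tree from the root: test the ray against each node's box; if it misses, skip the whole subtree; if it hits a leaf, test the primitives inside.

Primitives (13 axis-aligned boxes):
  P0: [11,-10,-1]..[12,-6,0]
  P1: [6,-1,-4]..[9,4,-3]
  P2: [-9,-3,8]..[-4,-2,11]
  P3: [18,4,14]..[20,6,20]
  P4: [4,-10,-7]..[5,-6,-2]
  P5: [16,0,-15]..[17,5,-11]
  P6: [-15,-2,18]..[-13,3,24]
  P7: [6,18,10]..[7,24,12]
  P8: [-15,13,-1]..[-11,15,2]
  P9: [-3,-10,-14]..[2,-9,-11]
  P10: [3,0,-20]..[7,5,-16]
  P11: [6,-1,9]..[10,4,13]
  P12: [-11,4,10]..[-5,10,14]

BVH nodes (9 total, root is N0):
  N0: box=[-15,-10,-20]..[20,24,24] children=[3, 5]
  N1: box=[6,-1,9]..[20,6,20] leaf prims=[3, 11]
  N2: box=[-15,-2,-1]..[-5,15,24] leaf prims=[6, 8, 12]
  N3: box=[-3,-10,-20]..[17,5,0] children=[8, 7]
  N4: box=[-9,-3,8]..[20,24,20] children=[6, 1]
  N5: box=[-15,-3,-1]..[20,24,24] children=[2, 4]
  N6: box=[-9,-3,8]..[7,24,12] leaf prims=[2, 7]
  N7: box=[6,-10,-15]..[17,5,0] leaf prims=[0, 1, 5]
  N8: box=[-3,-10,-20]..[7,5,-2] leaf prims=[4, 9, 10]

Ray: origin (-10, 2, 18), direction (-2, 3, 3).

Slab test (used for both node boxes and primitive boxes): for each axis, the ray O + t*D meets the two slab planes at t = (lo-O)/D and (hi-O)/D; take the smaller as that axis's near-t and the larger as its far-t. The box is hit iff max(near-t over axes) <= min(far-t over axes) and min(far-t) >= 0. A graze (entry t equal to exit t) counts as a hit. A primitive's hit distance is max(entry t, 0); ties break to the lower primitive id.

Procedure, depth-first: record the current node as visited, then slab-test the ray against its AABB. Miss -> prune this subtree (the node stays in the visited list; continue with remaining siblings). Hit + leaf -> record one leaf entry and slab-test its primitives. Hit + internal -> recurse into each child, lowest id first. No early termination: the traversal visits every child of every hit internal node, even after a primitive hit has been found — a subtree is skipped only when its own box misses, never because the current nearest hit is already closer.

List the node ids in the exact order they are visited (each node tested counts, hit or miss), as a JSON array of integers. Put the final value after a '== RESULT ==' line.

Traverse from the root:
N0 x:[-15,5/2] y:[-4,22/3] z:[-38/3,2] -> hit [-4,2], descend [3, 5]
  N3 x:[-27/2,-7/2] y:[-4,1] z:[-38/3,-6] -> miss, prune
  N5 x:[-15,5/2] y:[-5/3,22/3] z:[-19/3,2] -> hit [-5/3,2], descend [2, 4]
    N2 x:[-5/2,5/2] y:[-4/3,13/3] z:[-19/3,2] -> hit [-4/3,2] leaf, test {P6(miss), P8(miss), P12(miss)}
    N4 x:[-15,-1/2] y:[-5/3,22/3] z:[-10/3,2/3] -> miss, prune

order=[0, 3, 5, 2, 4]  |boxes|=5  |leaves|=1  hit=miss

== RESULT ==
[0, 3, 5, 2, 4]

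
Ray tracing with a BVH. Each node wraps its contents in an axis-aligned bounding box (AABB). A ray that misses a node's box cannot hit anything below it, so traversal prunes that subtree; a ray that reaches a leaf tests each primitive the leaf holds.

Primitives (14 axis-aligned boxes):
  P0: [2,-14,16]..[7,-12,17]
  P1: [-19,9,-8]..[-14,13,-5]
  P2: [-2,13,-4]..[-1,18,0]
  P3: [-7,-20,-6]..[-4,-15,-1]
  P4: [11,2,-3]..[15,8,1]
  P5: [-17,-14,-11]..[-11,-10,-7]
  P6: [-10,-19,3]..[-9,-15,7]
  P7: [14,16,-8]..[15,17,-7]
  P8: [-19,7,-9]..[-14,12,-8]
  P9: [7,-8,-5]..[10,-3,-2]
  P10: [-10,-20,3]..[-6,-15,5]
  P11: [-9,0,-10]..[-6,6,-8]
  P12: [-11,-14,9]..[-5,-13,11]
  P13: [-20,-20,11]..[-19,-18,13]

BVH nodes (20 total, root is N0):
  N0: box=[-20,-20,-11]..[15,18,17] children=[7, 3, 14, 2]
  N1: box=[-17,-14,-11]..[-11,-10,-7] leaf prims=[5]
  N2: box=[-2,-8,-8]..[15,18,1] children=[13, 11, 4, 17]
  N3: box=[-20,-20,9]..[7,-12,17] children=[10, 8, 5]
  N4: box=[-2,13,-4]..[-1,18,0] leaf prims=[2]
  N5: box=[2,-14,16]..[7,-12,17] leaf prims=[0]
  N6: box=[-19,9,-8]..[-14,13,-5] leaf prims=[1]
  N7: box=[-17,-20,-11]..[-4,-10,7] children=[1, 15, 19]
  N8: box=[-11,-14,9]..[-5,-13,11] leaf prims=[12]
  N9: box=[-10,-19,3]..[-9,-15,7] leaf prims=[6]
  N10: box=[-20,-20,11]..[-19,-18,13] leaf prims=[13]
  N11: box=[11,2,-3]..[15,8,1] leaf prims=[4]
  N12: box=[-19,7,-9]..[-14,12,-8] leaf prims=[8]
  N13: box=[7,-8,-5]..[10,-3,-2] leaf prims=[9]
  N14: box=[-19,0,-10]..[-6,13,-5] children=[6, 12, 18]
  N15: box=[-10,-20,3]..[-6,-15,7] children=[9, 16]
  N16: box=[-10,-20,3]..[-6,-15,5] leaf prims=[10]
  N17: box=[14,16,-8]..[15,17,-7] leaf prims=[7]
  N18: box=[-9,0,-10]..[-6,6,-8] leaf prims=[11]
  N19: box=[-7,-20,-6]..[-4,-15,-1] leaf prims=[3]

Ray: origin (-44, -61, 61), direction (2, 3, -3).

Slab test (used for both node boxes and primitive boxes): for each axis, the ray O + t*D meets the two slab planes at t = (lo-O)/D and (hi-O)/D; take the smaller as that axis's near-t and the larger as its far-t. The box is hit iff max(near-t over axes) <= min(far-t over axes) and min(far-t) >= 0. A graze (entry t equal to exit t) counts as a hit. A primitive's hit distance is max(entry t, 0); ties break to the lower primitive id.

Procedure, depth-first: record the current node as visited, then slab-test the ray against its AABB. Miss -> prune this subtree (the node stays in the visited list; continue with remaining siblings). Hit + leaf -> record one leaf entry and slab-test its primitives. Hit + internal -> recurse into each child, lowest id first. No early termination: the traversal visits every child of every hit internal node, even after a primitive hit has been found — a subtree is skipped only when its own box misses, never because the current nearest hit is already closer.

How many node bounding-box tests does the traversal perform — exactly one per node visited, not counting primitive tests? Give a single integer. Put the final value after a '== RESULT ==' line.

Traverse from the root:
N0 x:[12,59/2] y:[41/3,79/3] z:[44/3,24] -> hit [44/3,24], descend [2, 3, 7, 14]
  N2 x:[21,59/2] y:[53/3,79/3] z:[20,23] -> hit [21,23], descend [4, 11, 13, 17]
    N4 x:[21,43/2] y:[74/3,79/3] z:[61/3,65/3] -> miss, prune
    N11 x:[55/2,59/2] y:[21,23] z:[20,64/3] -> miss, prune
    N13 x:[51/2,27] y:[53/3,58/3] z:[21,22] -> miss, prune
    N17 x:[29,59/2] y:[77/3,26] z:[68/3,23] -> miss, prune
  N3 x:[12,51/2] y:[41/3,49/3] z:[44/3,52/3] -> hit [44/3,49/3], descend [5, 8, 10]
    N5 x:[23,51/2] y:[47/3,49/3] z:[44/3,15] -> miss, prune
    N8 x:[33/2,39/2] y:[47/3,16] z:[50/3,52/3] -> miss, prune
    N10 x:[12,25/2] y:[41/3,43/3] z:[16,50/3] -> miss, prune
  N7 x:[27/2,20] y:[41/3,17] z:[18,24] -> miss, prune
  N14 x:[25/2,19] y:[61/3,74/3] z:[22,71/3] -> miss, prune

Visited [0, 2, 4, 11, 13, 17, 3, 5, 8, 10, 7, 14]. Tests: 12 box, 0 leaf. Nearest: miss.

== RESULT ==
12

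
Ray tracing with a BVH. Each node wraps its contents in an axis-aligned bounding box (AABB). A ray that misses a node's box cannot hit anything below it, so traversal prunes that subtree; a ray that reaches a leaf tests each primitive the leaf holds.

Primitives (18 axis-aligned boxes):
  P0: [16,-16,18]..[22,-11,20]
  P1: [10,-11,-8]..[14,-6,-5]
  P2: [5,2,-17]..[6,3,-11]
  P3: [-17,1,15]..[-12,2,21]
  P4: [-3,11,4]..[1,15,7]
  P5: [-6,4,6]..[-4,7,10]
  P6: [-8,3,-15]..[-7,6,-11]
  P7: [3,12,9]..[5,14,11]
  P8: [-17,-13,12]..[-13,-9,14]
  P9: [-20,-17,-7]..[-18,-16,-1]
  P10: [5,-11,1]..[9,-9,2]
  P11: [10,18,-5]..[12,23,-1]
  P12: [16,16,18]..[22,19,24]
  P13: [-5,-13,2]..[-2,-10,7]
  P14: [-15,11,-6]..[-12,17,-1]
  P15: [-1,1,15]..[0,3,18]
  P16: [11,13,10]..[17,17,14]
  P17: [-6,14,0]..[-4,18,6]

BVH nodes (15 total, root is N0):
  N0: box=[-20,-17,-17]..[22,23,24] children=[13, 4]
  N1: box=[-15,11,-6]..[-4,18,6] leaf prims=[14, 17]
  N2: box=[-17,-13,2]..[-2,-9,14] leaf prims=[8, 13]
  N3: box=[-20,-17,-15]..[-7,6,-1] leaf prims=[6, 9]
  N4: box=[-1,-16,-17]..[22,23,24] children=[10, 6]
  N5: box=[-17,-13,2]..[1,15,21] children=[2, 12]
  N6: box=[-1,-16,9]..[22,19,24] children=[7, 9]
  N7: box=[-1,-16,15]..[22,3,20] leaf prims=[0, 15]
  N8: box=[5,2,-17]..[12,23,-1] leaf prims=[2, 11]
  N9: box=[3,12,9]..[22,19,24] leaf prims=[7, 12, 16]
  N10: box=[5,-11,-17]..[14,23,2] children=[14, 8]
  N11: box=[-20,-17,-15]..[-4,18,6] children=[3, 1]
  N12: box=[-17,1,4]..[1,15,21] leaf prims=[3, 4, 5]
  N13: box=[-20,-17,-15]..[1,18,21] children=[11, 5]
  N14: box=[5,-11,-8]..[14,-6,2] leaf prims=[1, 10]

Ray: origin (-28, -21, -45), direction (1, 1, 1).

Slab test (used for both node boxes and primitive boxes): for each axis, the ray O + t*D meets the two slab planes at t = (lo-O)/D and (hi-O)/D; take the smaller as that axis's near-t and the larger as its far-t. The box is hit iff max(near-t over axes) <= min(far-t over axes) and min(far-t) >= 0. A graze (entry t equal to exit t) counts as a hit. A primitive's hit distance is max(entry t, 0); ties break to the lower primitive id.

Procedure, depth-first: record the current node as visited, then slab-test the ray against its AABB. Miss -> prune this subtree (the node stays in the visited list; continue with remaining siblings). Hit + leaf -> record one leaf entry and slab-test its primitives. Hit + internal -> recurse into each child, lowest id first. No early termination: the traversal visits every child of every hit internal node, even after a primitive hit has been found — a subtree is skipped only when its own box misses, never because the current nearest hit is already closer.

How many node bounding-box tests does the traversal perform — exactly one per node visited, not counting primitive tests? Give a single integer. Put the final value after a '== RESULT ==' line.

Traverse from the root:
N0 x:[8,50] y:[4,44] z:[28,69] -> hit [28,44], descend [4, 13]
  N4 x:[27,50] y:[5,44] z:[28,69] -> hit [28,44], descend [6, 10]
    N6 x:[27,50] y:[5,40] z:[54,69] -> miss, prune
    N10 x:[33,42] y:[10,44] z:[28,47] -> hit [33,42], descend [8, 14]
      N8 x:[33,40] y:[23,44] z:[28,44] -> hit [33,40] leaf, test {P2(miss), P11@t=40}
      N14 x:[33,42] y:[10,15] z:[37,47] -> miss, prune
  N13 x:[8,29] y:[4,39] z:[30,66] -> miss, prune

7 AABB tests over nodes [0, 4, 6, 10, 8, 14, 13]; 1 leaf entered; closest P11.

== RESULT ==
7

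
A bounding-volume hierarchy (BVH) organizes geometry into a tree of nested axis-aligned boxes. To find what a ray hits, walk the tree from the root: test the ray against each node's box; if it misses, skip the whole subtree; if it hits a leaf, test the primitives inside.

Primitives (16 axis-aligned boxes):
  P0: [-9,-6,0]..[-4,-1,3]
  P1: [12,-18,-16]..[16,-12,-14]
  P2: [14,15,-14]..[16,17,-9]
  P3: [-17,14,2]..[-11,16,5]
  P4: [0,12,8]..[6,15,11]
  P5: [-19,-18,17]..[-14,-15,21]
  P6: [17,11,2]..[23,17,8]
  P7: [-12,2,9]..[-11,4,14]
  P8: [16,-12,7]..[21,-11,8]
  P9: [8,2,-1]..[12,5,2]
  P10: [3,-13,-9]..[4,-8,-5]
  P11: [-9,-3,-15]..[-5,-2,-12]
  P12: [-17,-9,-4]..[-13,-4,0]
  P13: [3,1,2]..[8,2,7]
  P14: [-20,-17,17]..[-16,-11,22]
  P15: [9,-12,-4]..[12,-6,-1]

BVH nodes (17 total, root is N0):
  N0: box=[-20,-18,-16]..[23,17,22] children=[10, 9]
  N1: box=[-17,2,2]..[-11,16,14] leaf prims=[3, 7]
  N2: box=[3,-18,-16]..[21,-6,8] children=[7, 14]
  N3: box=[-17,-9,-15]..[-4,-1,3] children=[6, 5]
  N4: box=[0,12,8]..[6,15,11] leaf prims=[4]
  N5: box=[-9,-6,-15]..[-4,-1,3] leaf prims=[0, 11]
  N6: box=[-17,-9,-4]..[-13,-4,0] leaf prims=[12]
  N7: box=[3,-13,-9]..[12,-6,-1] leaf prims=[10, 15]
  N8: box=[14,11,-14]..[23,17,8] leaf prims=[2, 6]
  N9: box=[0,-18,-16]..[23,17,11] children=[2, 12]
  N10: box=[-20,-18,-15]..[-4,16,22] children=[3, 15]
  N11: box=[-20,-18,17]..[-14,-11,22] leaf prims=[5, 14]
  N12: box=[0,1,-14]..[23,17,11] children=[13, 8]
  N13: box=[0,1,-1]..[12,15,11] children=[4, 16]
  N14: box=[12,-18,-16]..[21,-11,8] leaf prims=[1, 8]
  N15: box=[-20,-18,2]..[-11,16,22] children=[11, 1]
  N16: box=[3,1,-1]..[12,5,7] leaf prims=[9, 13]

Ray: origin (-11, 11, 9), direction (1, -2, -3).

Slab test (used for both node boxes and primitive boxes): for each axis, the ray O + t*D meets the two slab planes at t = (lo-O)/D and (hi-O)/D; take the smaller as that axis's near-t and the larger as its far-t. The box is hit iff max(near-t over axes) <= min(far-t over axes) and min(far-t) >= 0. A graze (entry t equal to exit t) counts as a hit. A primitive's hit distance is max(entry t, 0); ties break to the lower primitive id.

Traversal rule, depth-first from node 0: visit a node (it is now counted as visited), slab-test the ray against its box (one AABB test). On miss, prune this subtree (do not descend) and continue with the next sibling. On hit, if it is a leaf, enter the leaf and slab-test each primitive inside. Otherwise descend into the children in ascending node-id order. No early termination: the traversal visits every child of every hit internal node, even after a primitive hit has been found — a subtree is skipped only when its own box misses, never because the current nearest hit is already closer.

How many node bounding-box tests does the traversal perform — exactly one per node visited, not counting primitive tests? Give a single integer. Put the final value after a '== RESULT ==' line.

Trace the traversal:
N0 x:[-9,34] y:[-3,29/2] z:[-13/3,25/3] -> hit [-3,25/3], descend [9, 10]
  N9 x:[11,34] y:[-3,29/2] z:[-2/3,25/3] -> miss, prune
  N10 x:[-9,7] y:[-5/2,29/2] z:[-13/3,8] -> hit [-5/2,7], descend [3, 15]
    N3 x:[-6,7] y:[6,10] z:[2,8] -> hit [6,7], descend [5, 6]
      N5 x:[2,7] y:[6,17/2] z:[2,8] -> hit [6,7] leaf, test {P0(miss), P11(miss)}
      N6 x:[-6,-2] y:[15/2,10] z:[3,13/3] -> miss, prune
    N15 x:[-9,0] y:[-5/2,29/2] z:[-13/3,7/3] -> hit [-5/2,0], descend [1, 11]
      N1 x:[-6,0] y:[-5/2,9/2] z:[-5/3,7/3] -> hit [-5/3,0] leaf, test {P3(miss), P7(miss)}
      N11 x:[-9,-3] y:[11,29/2] z:[-13/3,-8/3] -> miss, prune

9 AABB tests over nodes [0, 9, 10, 3, 5, 6, 15, 1, 11]; 2 leaves entered; closest miss.

== RESULT ==
9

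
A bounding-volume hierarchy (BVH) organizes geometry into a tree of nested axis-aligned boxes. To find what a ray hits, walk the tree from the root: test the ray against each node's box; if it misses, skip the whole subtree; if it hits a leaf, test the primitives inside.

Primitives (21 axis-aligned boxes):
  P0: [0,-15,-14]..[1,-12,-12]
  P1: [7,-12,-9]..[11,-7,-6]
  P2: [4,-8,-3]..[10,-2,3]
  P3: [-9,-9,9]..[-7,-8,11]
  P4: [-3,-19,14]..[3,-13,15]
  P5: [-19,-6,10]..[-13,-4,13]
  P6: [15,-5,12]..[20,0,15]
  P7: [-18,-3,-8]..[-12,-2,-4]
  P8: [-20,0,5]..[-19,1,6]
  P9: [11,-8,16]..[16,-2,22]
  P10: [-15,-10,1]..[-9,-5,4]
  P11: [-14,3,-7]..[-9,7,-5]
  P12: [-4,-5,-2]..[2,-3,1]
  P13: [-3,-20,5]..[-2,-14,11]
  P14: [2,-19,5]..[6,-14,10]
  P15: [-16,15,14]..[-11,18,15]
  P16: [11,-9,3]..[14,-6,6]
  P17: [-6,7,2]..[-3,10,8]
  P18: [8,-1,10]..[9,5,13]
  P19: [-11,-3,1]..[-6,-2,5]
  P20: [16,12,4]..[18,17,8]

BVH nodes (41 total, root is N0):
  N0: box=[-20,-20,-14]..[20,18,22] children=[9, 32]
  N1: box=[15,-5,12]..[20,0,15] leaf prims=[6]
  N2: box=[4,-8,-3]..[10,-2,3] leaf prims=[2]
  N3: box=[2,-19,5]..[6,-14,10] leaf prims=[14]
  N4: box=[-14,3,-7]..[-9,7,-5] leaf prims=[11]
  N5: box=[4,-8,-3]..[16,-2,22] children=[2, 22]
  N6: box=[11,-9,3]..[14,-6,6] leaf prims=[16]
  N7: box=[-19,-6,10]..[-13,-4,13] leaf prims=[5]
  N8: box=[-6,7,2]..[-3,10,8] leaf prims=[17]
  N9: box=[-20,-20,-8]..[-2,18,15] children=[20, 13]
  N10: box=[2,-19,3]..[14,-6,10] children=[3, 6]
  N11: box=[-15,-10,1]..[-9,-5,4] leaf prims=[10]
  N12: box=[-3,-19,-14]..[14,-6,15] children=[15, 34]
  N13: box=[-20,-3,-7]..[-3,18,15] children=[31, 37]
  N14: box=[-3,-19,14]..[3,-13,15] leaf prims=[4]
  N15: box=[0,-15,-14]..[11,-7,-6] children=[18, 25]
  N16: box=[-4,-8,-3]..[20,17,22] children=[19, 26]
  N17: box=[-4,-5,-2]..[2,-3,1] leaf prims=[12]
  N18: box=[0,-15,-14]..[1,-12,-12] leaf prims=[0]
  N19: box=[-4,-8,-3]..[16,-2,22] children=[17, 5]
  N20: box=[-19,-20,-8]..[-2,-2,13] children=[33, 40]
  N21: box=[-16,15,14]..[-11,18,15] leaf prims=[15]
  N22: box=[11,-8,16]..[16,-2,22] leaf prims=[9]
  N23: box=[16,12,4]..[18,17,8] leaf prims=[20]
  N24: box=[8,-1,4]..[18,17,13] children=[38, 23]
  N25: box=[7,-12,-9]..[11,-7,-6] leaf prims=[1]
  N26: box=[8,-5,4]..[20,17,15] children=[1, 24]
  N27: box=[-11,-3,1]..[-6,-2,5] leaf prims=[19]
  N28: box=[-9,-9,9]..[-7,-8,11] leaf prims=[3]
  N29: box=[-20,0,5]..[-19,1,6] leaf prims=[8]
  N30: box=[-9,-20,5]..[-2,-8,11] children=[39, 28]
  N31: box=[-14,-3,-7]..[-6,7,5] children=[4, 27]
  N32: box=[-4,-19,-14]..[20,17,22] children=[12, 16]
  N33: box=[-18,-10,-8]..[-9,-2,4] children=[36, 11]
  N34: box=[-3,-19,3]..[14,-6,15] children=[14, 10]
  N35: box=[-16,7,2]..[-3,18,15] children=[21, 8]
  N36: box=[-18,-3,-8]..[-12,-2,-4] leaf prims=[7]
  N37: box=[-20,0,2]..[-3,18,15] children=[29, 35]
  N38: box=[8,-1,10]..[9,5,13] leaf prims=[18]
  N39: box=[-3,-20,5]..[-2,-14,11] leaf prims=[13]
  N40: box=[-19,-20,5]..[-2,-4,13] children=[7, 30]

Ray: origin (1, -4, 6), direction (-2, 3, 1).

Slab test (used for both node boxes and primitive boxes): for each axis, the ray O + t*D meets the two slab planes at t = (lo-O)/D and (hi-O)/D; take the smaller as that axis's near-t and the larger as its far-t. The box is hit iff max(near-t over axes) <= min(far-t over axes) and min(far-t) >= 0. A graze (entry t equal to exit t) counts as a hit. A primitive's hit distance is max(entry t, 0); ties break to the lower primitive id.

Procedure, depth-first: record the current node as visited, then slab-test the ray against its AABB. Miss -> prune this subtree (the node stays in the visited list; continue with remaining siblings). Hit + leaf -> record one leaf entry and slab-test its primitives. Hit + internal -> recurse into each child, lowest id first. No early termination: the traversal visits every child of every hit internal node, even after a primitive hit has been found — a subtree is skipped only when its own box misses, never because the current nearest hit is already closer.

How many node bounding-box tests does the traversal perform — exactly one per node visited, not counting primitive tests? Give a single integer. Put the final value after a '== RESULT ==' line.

Trace the traversal:
N0 x:[-19/2,21/2] y:[-16/3,22/3] z:[-20,16] -> hit [-16/3,22/3], descend [9, 32]
  N9 x:[3/2,21/2] y:[-16/3,22/3] z:[-14,9] -> hit [3/2,22/3], descend [13, 20]
    N13 x:[2,21/2] y:[1/3,22/3] z:[-13,9] -> hit [2,22/3], descend [31, 37]
      N31 x:[7/2,15/2] y:[1/3,11/3] z:[-13,-1] -> miss, prune
      N37 x:[2,21/2] y:[4/3,22/3] z:[-4,9] -> hit [2,22/3], descend [29, 35]
        N29 x:[10,21/2] y:[4/3,5/3] z:[-1,0] -> miss, prune
        N35 x:[2,17/2] y:[11/3,22/3] z:[-4,9] -> hit [11/3,22/3], descend [8, 21]
          N8 x:[2,7/2] y:[11/3,14/3] z:[-4,2] -> miss, prune
          N21 x:[6,17/2] y:[19/3,22/3] z:[8,9] -> miss, prune
    N20 x:[3/2,10] y:[-16/3,2/3] z:[-14,7] -> miss, prune
  N32 x:[-19/2,5/2] y:[-5,7] z:[-20,16] -> hit [-5,5/2], descend [12, 16]
    N12 x:[-13/2,2] y:[-5,-2/3] z:[-20,9] -> miss, prune
    N16 x:[-19/2,5/2] y:[-4/3,7] z:[-9,16] -> hit [-4/3,5/2], descend [19, 26]
      N19 x:[-15/2,5/2] y:[-4/3,2/3] z:[-9,16] -> hit [-4/3,2/3], descend [5, 17]
        N5 x:[-15/2,-3/2] y:[-4/3,2/3] z:[-9,16] -> miss, prune
        N17 x:[-1/2,5/2] y:[-1/3,1/3] z:[-8,-5] -> miss, prune
      N26 x:[-19/2,-7/2] y:[-1/3,7] z:[-2,9] -> miss, prune

Visited [0, 9, 13, 31, 37, 29, 35, 8, 21, 20, 32, 12, 16, 19, 5, 17, 26]. Tests: 17 box, 0 leaf. Nearest: miss.

== RESULT ==
17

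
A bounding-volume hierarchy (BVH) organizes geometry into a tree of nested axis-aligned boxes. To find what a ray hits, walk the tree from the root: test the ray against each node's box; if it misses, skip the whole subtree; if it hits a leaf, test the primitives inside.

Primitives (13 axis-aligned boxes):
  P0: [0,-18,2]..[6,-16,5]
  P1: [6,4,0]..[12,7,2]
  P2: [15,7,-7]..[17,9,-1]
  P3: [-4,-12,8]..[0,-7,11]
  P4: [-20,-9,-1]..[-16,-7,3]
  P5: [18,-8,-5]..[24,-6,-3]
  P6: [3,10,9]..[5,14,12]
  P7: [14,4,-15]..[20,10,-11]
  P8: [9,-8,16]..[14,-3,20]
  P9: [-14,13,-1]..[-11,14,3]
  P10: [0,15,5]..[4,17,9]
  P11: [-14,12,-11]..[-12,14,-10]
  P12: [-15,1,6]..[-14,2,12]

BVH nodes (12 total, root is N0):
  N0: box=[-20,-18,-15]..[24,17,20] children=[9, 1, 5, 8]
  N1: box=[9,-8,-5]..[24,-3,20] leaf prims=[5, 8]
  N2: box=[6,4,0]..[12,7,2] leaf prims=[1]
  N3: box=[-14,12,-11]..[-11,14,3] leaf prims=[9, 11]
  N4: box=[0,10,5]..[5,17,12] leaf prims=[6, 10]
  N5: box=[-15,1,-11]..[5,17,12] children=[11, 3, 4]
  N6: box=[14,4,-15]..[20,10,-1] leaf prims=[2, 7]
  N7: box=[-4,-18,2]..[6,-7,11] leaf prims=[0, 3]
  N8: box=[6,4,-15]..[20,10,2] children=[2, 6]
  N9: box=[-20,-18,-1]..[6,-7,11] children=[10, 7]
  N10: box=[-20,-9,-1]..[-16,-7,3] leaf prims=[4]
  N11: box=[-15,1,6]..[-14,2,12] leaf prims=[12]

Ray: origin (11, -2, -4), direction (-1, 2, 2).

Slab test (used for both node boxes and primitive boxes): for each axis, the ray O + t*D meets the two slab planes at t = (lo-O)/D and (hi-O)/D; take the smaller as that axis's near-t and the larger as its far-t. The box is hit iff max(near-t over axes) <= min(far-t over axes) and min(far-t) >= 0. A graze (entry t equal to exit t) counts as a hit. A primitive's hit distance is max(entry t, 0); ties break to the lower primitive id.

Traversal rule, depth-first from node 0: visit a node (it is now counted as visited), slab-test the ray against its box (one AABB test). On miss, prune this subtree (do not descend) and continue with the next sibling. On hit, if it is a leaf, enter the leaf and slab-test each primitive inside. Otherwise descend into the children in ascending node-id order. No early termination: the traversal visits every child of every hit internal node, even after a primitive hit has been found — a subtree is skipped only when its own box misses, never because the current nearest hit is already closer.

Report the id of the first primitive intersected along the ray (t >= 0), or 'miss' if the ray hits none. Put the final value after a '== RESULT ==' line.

Traverse from the root:
N0 x:[-13,31] y:[-8,19/2] z:[-11/2,12] -> hit [-11/2,19/2], descend [1, 5, 8, 9]
  N1 x:[-13,2] y:[-3,-1/2] z:[-1/2,12] -> miss, prune
  N5 x:[6,26] y:[3/2,19/2] z:[-7/2,8] -> hit [6,8], descend [3, 4, 11]
    N3 x:[22,25] y:[7,8] z:[-7/2,7/2] -> miss, prune
    N4 x:[6,11] y:[6,19/2] z:[9/2,8] -> hit [6,8] leaf, test {P6@t=13/2, P10(miss)}
    N11 x:[25,26] y:[3/2,2] z:[5,8] -> miss, prune
  N8 x:[-9,5] y:[3,6] z:[-11/2,3] -> hit [3,3], descend [2, 6]
    N2 x:[-1,5] y:[3,9/2] z:[2,3] -> hit [3,3] leaf, test {P1@t=3}
    N6 x:[-9,-3] y:[3,6] z:[-11/2,3/2] -> miss, prune
  N9 x:[5,31] y:[-8,-5/2] z:[3/2,15/2] -> miss, prune

order=[0, 1, 5, 3, 4, 11, 8, 2, 6, 9]  |boxes|=10  |leaves|=2  hit=P1

== RESULT ==
1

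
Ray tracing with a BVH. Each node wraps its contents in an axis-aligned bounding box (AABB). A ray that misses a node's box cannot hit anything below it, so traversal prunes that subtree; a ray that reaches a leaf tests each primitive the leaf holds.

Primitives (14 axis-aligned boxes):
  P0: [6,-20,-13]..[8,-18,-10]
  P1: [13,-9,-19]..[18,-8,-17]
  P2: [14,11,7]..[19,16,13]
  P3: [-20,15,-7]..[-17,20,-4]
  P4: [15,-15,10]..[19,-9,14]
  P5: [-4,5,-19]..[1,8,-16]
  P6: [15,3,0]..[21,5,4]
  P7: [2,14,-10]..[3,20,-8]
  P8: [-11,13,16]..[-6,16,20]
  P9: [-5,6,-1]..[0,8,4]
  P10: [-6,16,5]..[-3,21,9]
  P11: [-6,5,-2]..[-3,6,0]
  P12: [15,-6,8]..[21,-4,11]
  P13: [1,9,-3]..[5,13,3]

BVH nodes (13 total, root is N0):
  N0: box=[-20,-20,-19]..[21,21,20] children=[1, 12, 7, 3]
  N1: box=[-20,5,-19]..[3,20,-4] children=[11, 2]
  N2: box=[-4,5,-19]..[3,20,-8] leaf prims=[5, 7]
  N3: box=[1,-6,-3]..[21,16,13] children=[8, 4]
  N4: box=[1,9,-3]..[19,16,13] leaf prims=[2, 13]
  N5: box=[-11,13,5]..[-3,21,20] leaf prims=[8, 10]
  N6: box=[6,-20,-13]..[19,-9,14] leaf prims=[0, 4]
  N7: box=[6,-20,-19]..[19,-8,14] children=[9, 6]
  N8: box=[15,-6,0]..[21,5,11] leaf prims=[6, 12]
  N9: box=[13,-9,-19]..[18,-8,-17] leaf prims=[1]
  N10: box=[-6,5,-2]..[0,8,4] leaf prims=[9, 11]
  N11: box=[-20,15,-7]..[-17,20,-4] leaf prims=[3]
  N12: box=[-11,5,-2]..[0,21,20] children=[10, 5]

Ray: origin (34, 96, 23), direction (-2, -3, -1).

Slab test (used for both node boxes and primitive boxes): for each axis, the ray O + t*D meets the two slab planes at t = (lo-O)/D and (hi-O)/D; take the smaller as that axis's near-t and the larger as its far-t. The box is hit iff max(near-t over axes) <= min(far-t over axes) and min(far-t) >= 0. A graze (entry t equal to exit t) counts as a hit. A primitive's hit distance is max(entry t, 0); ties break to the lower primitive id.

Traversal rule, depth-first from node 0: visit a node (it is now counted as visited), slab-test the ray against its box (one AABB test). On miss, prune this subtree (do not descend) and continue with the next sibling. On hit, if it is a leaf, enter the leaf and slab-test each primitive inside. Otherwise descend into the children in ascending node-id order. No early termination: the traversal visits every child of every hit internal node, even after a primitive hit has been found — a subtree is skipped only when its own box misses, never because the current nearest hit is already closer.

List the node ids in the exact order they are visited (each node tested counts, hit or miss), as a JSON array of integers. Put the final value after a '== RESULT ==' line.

Trace the traversal:
N0 x:[13/2,27] y:[25,116/3] z:[3,42] -> hit [25,27], descend [1, 3, 7, 12]
  N1 x:[31/2,27] y:[76/3,91/3] z:[27,42] -> hit [27,27], descend [2, 11]
    N2 x:[31/2,19] y:[76/3,91/3] z:[31,42] -> miss, prune
    N11 x:[51/2,27] y:[76/3,27] z:[27,30] -> hit [27,27] leaf, test {P3@t=27}
  N3 x:[13/2,33/2] y:[80/3,34] z:[10,26] -> miss, prune
  N7 x:[15/2,14] y:[104/3,116/3] z:[9,42] -> miss, prune
  N12 x:[17,45/2] y:[25,91/3] z:[3,25] -> miss, prune

Visited [0, 1, 2, 11, 3, 7, 12]. Tests: 7 box, 1 leaf. Nearest: P3.

== RESULT ==
[0, 1, 2, 11, 3, 7, 12]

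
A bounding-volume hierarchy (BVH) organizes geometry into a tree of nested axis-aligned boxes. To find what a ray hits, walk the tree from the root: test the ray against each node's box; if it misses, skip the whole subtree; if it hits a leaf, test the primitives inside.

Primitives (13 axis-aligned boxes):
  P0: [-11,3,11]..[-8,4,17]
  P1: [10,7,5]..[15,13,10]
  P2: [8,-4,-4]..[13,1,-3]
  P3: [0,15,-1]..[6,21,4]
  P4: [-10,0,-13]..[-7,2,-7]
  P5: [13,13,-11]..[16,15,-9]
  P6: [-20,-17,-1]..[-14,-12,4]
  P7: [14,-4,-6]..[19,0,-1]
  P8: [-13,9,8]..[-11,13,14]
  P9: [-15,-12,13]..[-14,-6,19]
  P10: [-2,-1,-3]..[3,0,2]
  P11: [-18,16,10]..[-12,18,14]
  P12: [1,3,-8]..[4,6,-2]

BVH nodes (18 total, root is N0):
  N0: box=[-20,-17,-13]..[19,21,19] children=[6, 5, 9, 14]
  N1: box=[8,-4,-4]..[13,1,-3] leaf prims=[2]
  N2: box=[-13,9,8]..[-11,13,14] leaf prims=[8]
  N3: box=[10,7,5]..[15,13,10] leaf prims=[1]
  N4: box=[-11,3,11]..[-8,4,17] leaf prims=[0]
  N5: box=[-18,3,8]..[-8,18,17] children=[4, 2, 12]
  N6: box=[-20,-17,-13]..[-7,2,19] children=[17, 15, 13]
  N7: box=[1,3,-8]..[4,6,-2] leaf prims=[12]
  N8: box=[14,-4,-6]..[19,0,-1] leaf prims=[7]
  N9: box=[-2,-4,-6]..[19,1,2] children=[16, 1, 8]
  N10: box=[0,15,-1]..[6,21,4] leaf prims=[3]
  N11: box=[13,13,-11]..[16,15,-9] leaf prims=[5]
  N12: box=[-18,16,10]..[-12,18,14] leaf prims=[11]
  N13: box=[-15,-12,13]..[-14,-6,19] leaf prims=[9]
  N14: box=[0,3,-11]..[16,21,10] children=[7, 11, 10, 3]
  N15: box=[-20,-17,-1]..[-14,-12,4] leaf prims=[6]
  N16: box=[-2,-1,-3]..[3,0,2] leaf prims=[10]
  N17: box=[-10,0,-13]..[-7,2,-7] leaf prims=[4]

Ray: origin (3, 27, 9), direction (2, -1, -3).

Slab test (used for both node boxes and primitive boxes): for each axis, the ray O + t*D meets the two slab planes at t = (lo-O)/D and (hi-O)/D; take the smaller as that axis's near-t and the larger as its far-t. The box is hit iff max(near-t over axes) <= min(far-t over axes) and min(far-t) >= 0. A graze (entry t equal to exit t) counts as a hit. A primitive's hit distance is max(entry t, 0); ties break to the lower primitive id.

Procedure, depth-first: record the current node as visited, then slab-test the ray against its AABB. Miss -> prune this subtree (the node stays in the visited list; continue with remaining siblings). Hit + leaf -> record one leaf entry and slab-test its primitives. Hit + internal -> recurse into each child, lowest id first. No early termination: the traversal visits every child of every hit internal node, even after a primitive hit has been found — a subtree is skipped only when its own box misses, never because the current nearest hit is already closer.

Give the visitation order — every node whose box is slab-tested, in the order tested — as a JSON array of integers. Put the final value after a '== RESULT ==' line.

Trace the traversal:
N0 x:[-23/2,8] y:[6,44] z:[-10/3,22/3] -> hit [6,22/3], descend [5, 6, 9, 14]
  N5 x:[-21/2,-11/2] y:[9,24] z:[-8/3,1/3] -> miss, prune
  N6 x:[-23/2,-5] y:[25,44] z:[-10/3,22/3] -> miss, prune
  N9 x:[-5/2,8] y:[26,31] z:[7/3,5] -> miss, prune
  N14 x:[-3/2,13/2] y:[6,24] z:[-1/3,20/3] -> hit [6,13/2], descend [3, 7, 10, 11]
    N3 x:[7/2,6] y:[14,20] z:[-1/3,4/3] -> miss, prune
    N7 x:[-1,1/2] y:[21,24] z:[11/3,17/3] -> miss, prune
    N10 x:[-3/2,3/2] y:[6,12] z:[5/3,10/3] -> miss, prune
    N11 x:[5,13/2] y:[12,14] z:[6,20/3] -> miss, prune

Visited [0, 5, 6, 9, 14, 3, 7, 10, 11]. Tests: 9 box, 0 leaf. Nearest: miss.

== RESULT ==
[0, 5, 6, 9, 14, 3, 7, 10, 11]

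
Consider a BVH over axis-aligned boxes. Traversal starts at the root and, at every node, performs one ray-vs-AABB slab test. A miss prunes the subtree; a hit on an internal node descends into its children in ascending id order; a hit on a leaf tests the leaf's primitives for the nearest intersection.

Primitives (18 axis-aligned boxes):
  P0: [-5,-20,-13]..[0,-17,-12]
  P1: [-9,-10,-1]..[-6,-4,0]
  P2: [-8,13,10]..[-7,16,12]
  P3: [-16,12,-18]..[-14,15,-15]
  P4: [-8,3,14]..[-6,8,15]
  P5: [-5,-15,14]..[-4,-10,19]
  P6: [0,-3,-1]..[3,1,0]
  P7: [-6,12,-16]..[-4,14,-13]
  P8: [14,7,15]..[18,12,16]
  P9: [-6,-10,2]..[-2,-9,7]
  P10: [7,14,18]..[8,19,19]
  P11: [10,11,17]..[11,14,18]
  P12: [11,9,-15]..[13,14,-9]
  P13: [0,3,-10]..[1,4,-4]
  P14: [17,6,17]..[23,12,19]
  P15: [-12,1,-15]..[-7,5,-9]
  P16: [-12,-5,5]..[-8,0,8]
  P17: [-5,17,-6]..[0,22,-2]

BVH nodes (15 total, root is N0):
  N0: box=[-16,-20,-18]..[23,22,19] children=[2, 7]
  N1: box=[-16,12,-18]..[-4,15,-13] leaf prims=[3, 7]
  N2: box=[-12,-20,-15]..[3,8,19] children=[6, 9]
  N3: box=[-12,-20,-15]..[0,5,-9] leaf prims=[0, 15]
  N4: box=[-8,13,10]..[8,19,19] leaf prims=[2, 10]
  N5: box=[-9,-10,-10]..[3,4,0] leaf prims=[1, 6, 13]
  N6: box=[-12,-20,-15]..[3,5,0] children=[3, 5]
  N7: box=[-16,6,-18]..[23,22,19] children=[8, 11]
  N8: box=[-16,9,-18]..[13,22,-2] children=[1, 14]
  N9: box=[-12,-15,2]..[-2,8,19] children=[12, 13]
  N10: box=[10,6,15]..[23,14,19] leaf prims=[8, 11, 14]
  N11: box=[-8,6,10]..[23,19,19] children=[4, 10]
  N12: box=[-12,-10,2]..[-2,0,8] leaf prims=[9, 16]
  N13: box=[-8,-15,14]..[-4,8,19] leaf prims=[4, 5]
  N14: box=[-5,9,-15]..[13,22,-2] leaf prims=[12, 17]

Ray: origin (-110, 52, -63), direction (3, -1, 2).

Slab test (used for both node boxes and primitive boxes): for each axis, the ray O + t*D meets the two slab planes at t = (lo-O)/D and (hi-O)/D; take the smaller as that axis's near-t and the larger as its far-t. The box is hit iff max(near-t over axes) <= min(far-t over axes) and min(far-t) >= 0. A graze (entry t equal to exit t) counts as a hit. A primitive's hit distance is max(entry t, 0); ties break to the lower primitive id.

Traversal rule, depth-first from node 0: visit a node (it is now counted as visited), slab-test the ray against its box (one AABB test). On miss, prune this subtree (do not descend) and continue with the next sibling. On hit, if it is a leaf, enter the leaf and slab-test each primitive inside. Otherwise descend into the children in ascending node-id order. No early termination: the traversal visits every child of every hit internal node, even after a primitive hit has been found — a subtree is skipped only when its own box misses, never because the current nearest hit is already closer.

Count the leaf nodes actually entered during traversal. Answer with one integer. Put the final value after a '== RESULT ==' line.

Traverse from the root:
N0 x:[94/3,133/3] y:[30,72] z:[45/2,41] -> hit [94/3,41], descend [2, 7]
  N2 x:[98/3,113/3] y:[44,72] z:[24,41] -> miss, prune
  N7 x:[94/3,133/3] y:[30,46] z:[45/2,41] -> hit [94/3,41], descend [8, 11]
    N8 x:[94/3,41] y:[30,43] z:[45/2,61/2] -> miss, prune
    N11 x:[34,133/3] y:[33,46] z:[73/2,41] -> hit [73/2,41], descend [4, 10]
      N4 x:[34,118/3] y:[33,39] z:[73/2,41] -> hit [73/2,39] leaf, test {P2(miss), P10(miss)}
      N10 x:[40,133/3] y:[38,46] z:[39,41] -> hit [40,41] leaf, test {P8(miss), P11@t=40, P14(miss)}

Visited [0, 2, 7, 8, 11, 4, 10]. Tests: 7 box, 2 leaf. Nearest: P11.

== RESULT ==
2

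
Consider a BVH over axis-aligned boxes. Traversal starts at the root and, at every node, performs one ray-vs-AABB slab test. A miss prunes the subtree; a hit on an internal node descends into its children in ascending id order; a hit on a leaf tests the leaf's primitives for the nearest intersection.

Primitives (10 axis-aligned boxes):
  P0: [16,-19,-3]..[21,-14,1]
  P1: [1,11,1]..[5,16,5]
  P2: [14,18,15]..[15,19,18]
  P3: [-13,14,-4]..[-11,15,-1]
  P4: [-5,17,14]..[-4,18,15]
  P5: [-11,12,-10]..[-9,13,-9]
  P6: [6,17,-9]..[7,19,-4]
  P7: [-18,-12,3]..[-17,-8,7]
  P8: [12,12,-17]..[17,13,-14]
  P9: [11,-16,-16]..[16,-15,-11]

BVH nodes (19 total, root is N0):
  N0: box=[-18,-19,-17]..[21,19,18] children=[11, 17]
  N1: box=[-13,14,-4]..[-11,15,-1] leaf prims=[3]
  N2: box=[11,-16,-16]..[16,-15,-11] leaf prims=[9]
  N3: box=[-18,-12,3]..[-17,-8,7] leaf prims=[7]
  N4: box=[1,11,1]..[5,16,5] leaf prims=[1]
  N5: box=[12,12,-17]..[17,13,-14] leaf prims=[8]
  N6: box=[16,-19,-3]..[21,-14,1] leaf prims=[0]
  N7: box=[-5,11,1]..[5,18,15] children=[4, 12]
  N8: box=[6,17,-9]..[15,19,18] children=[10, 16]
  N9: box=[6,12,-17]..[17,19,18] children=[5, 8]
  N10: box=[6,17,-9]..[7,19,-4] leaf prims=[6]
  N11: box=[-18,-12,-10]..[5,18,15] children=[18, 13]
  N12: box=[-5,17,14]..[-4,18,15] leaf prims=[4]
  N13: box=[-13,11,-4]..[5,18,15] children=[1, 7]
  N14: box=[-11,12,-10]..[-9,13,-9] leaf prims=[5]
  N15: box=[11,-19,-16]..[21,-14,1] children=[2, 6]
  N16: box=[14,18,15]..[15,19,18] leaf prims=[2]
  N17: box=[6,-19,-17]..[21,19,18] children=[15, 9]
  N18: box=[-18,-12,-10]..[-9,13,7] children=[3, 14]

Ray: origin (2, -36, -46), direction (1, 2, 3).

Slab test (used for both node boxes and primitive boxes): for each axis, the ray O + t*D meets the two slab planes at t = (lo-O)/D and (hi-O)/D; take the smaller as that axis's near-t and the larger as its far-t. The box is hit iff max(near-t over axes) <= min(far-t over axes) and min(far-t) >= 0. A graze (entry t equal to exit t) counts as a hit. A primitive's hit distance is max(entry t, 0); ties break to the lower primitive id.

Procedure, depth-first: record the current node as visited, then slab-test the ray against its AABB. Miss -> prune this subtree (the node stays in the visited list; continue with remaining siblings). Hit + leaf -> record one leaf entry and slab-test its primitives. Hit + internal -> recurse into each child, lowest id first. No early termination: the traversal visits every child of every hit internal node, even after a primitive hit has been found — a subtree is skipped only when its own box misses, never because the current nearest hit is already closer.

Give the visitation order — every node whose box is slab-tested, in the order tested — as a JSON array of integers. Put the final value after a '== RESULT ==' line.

Walk:
N0 x:[-20,19] y:[17/2,55/2] z:[29/3,64/3] -> hit [29/3,19], descend [11, 17]
  N11 x:[-20,3] y:[12,27] z:[12,61/3] -> miss, prune
  N17 x:[4,19] y:[17/2,55/2] z:[29/3,64/3] -> hit [29/3,19], descend [9, 15]
    N9 x:[4,15] y:[24,55/2] z:[29/3,64/3] -> miss, prune
    N15 x:[9,19] y:[17/2,11] z:[10,47/3] -> hit [10,11], descend [2, 6]
      N2 x:[9,14] y:[10,21/2] z:[10,35/3] -> hit [10,21/2] leaf, test {P9@t=10}
      N6 x:[14,19] y:[17/2,11] z:[43/3,47/3] -> miss, prune

7 AABB tests over nodes [0, 11, 17, 9, 15, 2, 6]; 1 leaf entered; closest P9.

== RESULT ==
[0, 11, 17, 9, 15, 2, 6]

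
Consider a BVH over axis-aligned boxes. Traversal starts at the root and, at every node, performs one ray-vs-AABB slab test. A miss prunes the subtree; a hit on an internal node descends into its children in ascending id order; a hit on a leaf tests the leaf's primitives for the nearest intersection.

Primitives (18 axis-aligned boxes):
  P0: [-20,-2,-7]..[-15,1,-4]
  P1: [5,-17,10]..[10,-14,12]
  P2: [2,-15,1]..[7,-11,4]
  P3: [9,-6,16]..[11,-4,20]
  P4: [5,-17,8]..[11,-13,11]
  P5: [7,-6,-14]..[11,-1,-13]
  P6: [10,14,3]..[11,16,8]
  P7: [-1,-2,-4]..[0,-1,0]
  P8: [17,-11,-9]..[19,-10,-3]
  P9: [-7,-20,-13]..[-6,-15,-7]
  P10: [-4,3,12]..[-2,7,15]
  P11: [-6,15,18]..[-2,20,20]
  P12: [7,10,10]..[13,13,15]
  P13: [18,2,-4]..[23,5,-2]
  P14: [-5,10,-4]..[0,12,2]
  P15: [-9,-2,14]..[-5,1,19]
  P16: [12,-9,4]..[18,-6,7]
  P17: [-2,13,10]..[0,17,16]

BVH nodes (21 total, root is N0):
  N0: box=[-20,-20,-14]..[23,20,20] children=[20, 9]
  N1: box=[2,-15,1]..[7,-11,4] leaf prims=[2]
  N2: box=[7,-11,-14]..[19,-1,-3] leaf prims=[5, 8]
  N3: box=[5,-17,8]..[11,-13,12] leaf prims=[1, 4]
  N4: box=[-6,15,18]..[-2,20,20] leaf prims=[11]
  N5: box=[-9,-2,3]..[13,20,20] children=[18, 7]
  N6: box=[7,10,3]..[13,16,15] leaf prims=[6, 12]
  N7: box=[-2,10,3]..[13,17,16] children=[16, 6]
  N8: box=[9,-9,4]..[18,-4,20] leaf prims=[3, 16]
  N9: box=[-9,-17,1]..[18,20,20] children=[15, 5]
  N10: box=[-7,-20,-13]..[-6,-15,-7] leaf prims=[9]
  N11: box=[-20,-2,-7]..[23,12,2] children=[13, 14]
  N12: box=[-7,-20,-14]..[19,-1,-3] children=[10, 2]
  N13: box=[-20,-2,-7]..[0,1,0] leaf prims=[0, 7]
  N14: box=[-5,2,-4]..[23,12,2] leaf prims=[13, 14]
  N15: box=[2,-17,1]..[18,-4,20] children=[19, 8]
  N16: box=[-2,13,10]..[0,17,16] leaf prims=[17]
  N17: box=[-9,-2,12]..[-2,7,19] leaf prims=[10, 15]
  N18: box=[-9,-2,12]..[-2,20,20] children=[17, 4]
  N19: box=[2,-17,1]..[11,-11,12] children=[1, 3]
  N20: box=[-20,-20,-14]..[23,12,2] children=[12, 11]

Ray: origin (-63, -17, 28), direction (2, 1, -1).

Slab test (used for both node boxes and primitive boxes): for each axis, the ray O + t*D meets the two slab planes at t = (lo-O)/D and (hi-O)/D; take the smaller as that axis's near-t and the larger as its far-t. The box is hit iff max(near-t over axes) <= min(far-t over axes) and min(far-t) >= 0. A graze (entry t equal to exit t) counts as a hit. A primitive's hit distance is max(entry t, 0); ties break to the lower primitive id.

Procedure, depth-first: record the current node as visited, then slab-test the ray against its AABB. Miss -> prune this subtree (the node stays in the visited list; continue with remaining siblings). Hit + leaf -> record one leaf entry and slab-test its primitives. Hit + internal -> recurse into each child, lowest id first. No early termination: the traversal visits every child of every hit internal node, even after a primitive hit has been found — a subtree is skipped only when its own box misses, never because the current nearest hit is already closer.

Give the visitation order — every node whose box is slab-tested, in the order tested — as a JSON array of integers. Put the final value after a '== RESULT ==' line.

Trace the traversal:
N0 x:[43/2,43] y:[-3,37] z:[8,42] -> hit [43/2,37], descend [9, 20]
  N9 x:[27,81/2] y:[0,37] z:[8,27] -> hit [27,27], descend [5, 15]
    N5 x:[27,38] y:[15,37] z:[8,25] -> miss, prune
    N15 x:[65/2,81/2] y:[0,13] z:[8,27] -> miss, prune
  N20 x:[43/2,43] y:[-3,29] z:[26,42] -> hit [26,29], descend [11, 12]
    N11 x:[43/2,43] y:[15,29] z:[26,35] -> hit [26,29], descend [13, 14]
      N13 x:[43/2,63/2] y:[15,18] z:[28,35] -> miss, prune
      N14 x:[29,43] y:[19,29] z:[26,32] -> hit [29,29] leaf, test {P13(miss), P14@t=29}
    N12 x:[28,41] y:[-3,16] z:[31,42] -> miss, prune

9 AABB tests over nodes [0, 9, 5, 15, 20, 11, 13, 14, 12]; 1 leaf entered; closest P14.

== RESULT ==
[0, 9, 5, 15, 20, 11, 13, 14, 12]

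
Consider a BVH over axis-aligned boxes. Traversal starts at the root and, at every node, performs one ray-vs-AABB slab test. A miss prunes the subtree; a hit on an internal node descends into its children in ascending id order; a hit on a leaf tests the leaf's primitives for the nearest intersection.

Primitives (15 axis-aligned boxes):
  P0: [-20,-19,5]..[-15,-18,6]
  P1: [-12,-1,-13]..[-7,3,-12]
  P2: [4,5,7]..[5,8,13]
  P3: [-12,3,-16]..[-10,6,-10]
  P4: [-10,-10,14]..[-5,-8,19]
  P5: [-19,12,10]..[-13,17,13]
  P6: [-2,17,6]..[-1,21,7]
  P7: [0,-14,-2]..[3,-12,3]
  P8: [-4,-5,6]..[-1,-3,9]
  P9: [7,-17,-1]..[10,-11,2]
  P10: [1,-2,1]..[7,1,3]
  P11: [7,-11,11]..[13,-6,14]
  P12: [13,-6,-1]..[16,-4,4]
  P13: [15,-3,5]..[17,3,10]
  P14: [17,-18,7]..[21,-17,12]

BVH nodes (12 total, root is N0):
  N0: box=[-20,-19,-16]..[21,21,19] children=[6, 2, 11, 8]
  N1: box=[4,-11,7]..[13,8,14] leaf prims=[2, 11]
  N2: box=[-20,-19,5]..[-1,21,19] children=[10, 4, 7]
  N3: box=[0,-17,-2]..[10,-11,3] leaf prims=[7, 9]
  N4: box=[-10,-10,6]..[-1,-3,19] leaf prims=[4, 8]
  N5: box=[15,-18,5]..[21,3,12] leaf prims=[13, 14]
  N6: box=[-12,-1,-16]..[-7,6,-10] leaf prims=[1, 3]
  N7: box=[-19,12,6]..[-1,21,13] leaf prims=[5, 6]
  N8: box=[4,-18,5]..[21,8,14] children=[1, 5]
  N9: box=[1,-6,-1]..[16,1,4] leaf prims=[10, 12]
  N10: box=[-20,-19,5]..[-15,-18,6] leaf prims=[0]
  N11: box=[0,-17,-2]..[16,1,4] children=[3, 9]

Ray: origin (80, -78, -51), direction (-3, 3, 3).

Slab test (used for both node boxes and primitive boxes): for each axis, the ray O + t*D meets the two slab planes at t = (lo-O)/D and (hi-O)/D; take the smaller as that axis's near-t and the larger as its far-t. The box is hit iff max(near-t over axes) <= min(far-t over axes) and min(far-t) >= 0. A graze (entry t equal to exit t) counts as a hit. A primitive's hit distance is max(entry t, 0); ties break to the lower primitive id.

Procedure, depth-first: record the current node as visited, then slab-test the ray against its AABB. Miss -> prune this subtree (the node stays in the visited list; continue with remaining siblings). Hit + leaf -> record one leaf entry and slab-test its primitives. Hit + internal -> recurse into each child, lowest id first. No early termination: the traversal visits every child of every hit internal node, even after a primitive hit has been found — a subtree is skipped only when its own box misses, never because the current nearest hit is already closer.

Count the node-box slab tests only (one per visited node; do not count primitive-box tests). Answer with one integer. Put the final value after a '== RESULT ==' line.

Traverse from the root:
N0 x:[59/3,100/3] y:[59/3,33] z:[35/3,70/3] -> hit [59/3,70/3], descend [2, 6, 8, 11]
  N2 x:[27,100/3] y:[59/3,33] z:[56/3,70/3] -> miss, prune
  N6 x:[29,92/3] y:[77/3,28] z:[35/3,41/3] -> miss, prune
  N8 x:[59/3,76/3] y:[20,86/3] z:[56/3,65/3] -> hit [20,65/3], descend [1, 5]
    N1 x:[67/3,76/3] y:[67/3,86/3] z:[58/3,65/3] -> miss, prune
    N5 x:[59/3,65/3] y:[20,27] z:[56/3,21] -> hit [20,21] leaf, test {P13(miss), P14@t=20}
  N11 x:[64/3,80/3] y:[61/3,79/3] z:[49/3,55/3] -> miss, prune

Visited [0, 2, 6, 8, 1, 5, 11]. Tests: 7 box, 1 leaf. Nearest: P14.

== RESULT ==
7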